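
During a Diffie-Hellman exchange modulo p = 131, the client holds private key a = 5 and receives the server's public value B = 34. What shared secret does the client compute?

39

Shared key K = 34^5 mod 131.
34^1 ≡ 34 (mod 131)
34^2 = (34^1)^2 ≡ 34^2 = 1156 ≡ 108 (mod 131)
34^4 = (34^2)^2 ≡ 108^2 = 11664 ≡ 5 (mod 131)
34^5 = 34^4 · 34^1 ≡ 5 · 34 ≡ 39 (mod 131).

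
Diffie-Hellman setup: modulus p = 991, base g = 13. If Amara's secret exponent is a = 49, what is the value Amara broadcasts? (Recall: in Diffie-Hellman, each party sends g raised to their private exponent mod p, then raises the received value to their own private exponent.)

Public value = 13^49 mod 991.
13^1 ≡ 13 (mod 991)
13^2 = (13^1)^2 ≡ 13^2 = 169 ≡ 169 (mod 991)
13^4 = (13^2)^2 ≡ 169^2 = 28561 ≡ 813 (mod 991)
13^8 = (13^4)^2 ≡ 813^2 = 660969 ≡ 963 (mod 991)
13^16 = (13^8)^2 ≡ 963^2 = 927369 ≡ 784 (mod 991)
13^32 = (13^16)^2 ≡ 784^2 = 614656 ≡ 236 (mod 991)
13^49 = 13^32 · 13^16 · 13^1 ≡ 236 · 784 · 13 ≡ 155 (mod 991).

155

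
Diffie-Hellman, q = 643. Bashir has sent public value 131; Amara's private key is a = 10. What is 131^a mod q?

598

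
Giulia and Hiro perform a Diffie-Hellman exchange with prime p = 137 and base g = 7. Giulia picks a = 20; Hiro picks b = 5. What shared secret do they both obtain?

Giulia sends A = g^a mod p = 7^20 mod 137.
7^1 ≡ 7 (mod 137)
7^2 = (7^1)^2 ≡ 7^2 = 49 ≡ 49 (mod 137)
7^4 = (7^2)^2 ≡ 49^2 = 2401 ≡ 72 (mod 137)
7^8 = (7^4)^2 ≡ 72^2 = 5184 ≡ 115 (mod 137)
7^16 = (7^8)^2 ≡ 115^2 = 13225 ≡ 73 (mod 137)
7^20 = 7^16 · 7^4 ≡ 73 · 72 ≡ 50 (mod 137).
So A = 50. Hiro then computes K = A^b mod p = 50^5 mod 137.
50^1 ≡ 50 (mod 137)
50^2 = (50^1)^2 ≡ 50^2 = 2500 ≡ 34 (mod 137)
50^4 = (50^2)^2 ≡ 34^2 = 1156 ≡ 60 (mod 137)
50^5 = 50^4 · 50^1 ≡ 60 · 50 ≡ 123 (mod 137).

123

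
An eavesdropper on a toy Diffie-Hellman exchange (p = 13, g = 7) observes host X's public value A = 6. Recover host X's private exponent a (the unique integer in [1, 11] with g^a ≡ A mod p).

Try successive powers of 7 modulo 13:
7^1 ≡ 7
7^2 ≡ 10
7^3 ≡ 5
7^4 ≡ 9
7^5 ≡ 11
7^6 ≡ 12
7^7 ≡ 6
Found: a = 7.

7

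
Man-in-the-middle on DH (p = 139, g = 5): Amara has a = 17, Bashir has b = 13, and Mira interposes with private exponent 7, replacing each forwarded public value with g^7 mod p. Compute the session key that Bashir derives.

47

Bashir receives Mira's public value M = 5^7 mod 139 instead of the honest one.
5^1 ≡ 5 (mod 139)
5^2 = (5^1)^2 ≡ 5^2 = 25 ≡ 25 (mod 139)
5^4 = (5^2)^2 ≡ 25^2 = 625 ≡ 69 (mod 139)
5^7 = 5^4 · 5^2 · 5^1 ≡ 69 · 25 · 5 ≡ 7 (mod 139).
So M = 7. Bashir computes K = M^13 mod 139.
7^1 ≡ 7 (mod 139)
7^2 = (7^1)^2 ≡ 7^2 = 49 ≡ 49 (mod 139)
7^4 = (7^2)^2 ≡ 49^2 = 2401 ≡ 38 (mod 139)
7^8 = (7^4)^2 ≡ 38^2 = 1444 ≡ 54 (mod 139)
7^13 = 7^8 · 7^4 · 7^1 ≡ 54 · 38 · 7 ≡ 47 (mod 139).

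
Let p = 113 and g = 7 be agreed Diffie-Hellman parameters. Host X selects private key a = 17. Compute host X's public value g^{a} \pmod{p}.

4

Public value = 7^{17} \pmod{113}.
7^1 ≡ 7 (mod 113)
7^2 = (7^1)^2 ≡ 7^2 = 49 ≡ 49 (mod 113)
7^4 = (7^2)^2 ≡ 49^2 = 2401 ≡ 28 (mod 113)
7^8 = (7^4)^2 ≡ 28^2 = 784 ≡ 106 (mod 113)
7^16 = (7^8)^2 ≡ 106^2 = 11236 ≡ 49 (mod 113)
7^17 = 7^16 · 7^1 ≡ 49 · 7 ≡ 4 (mod 113).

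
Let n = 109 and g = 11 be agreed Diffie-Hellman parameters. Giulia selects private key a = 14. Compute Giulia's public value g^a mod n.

20

Public value = 11^14 mod 109.
11^1 ≡ 11 (mod 109)
11^2 = (11^1)^2 ≡ 11^2 = 121 ≡ 12 (mod 109)
11^4 = (11^2)^2 ≡ 12^2 = 144 ≡ 35 (mod 109)
11^8 = (11^4)^2 ≡ 35^2 = 1225 ≡ 26 (mod 109)
11^14 = 11^8 · 11^4 · 11^2 ≡ 26 · 35 · 12 ≡ 20 (mod 109).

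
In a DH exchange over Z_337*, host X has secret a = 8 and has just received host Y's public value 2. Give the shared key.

256

Shared key K = 2^8 mod 337.
2^1 ≡ 2 (mod 337)
2^2 = (2^1)^2 ≡ 2^2 = 4 ≡ 4 (mod 337)
2^4 = (2^2)^2 ≡ 4^2 = 16 ≡ 16 (mod 337)
2^8 = (2^4)^2 ≡ 16^2 = 256 ≡ 256 (mod 337)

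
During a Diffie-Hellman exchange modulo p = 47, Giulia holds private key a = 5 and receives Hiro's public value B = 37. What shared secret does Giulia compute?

16

Shared key K = 37^5 mod 47.
37^1 ≡ 37 (mod 47)
37^2 = (37^1)^2 ≡ 37^2 = 1369 ≡ 6 (mod 47)
37^4 = (37^2)^2 ≡ 6^2 = 36 ≡ 36 (mod 47)
37^5 = 37^4 · 37^1 ≡ 36 · 37 ≡ 16 (mod 47).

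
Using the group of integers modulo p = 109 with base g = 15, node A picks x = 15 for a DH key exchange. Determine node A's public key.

66

Public value = 15^15 mod 109.
15^1 ≡ 15 (mod 109)
15^2 = (15^1)^2 ≡ 15^2 = 225 ≡ 7 (mod 109)
15^4 = (15^2)^2 ≡ 7^2 = 49 ≡ 49 (mod 109)
15^8 = (15^4)^2 ≡ 49^2 = 2401 ≡ 3 (mod 109)
15^15 = 15^8 · 15^4 · 15^2 · 15^1 ≡ 3 · 49 · 7 · 15 ≡ 66 (mod 109).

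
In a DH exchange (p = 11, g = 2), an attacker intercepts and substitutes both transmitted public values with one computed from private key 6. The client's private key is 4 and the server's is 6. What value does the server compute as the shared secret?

9

The server receives an attacker's public value M = 2^6 mod 11 instead of the honest one.
2^1 ≡ 2 (mod 11)
2^2 = (2^1)^2 ≡ 2^2 = 4 ≡ 4 (mod 11)
2^4 = (2^2)^2 ≡ 4^2 = 16 ≡ 5 (mod 11)
2^6 = 2^4 · 2^2 ≡ 5 · 4 ≡ 9 (mod 11).
So M = 9. The server computes K = M^6 mod 11.
9^1 ≡ 9 (mod 11)
9^2 = (9^1)^2 ≡ 9^2 = 81 ≡ 4 (mod 11)
9^4 = (9^2)^2 ≡ 4^2 = 16 ≡ 5 (mod 11)
9^6 = 9^4 · 9^2 ≡ 5 · 4 ≡ 9 (mod 11).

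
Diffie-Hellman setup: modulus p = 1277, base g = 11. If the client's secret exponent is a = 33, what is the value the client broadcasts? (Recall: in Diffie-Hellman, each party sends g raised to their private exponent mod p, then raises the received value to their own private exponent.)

Public value = 11^33 mod 1277.
11^1 ≡ 11 (mod 1277)
11^2 = (11^1)^2 ≡ 11^2 = 121 ≡ 121 (mod 1277)
11^4 = (11^2)^2 ≡ 121^2 = 14641 ≡ 594 (mod 1277)
11^8 = (11^4)^2 ≡ 594^2 = 352836 ≡ 384 (mod 1277)
11^16 = (11^8)^2 ≡ 384^2 = 147456 ≡ 601 (mod 1277)
11^32 = (11^16)^2 ≡ 601^2 = 361201 ≡ 1087 (mod 1277)
11^33 = 11^32 · 11^1 ≡ 1087 · 11 ≡ 464 (mod 1277).

464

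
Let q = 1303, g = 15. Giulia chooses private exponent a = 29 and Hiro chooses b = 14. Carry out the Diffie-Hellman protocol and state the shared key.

Giulia sends A = g^a mod q = 15^29 mod 1303.
15^1 ≡ 15 (mod 1303)
15^2 = (15^1)^2 ≡ 15^2 = 225 ≡ 225 (mod 1303)
15^4 = (15^2)^2 ≡ 225^2 = 50625 ≡ 1111 (mod 1303)
15^8 = (15^4)^2 ≡ 1111^2 = 1234321 ≡ 380 (mod 1303)
15^16 = (15^8)^2 ≡ 380^2 = 144400 ≡ 1070 (mod 1303)
15^29 = 15^16 · 15^8 · 15^4 · 15^1 ≡ 1070 · 380 · 1111 · 15 ≡ 706 (mod 1303).
So A = 706. Hiro then computes K = A^b mod q = 706^14 mod 1303.
706^1 ≡ 706 (mod 1303)
706^2 = (706^1)^2 ≡ 706^2 = 498436 ≡ 690 (mod 1303)
706^4 = (706^2)^2 ≡ 690^2 = 476100 ≡ 505 (mod 1303)
706^8 = (706^4)^2 ≡ 505^2 = 255025 ≡ 940 (mod 1303)
706^14 = 706^8 · 706^4 · 706^2 ≡ 940 · 505 · 690 ≡ 72 (mod 1303).

72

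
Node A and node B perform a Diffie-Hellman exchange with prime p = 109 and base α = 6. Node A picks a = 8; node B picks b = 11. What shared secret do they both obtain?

Node A sends A = α^a mod p = 6^8 mod 109.
6^1 ≡ 6 (mod 109)
6^2 = (6^1)^2 ≡ 6^2 = 36 ≡ 36 (mod 109)
6^4 = (6^2)^2 ≡ 36^2 = 1296 ≡ 97 (mod 109)
6^8 = (6^4)^2 ≡ 97^2 = 9409 ≡ 35 (mod 109)
So A = 35. Node B then computes K = A^b mod p = 35^11 mod 109.
35^1 ≡ 35 (mod 109)
35^2 = (35^1)^2 ≡ 35^2 = 1225 ≡ 26 (mod 109)
35^4 = (35^2)^2 ≡ 26^2 = 676 ≡ 22 (mod 109)
35^8 = (35^4)^2 ≡ 22^2 = 484 ≡ 48 (mod 109)
35^11 = 35^8 · 35^2 · 35^1 ≡ 48 · 26 · 35 ≡ 80 (mod 109).

80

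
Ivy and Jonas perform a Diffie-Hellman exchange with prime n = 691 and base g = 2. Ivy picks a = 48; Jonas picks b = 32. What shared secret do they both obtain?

Jonas sends B = g^b mod n = 2^32 mod 691.
2^1 ≡ 2 (mod 691)
2^2 = (2^1)^2 ≡ 2^2 = 4 ≡ 4 (mod 691)
2^4 = (2^2)^2 ≡ 4^2 = 16 ≡ 16 (mod 691)
2^8 = (2^4)^2 ≡ 16^2 = 256 ≡ 256 (mod 691)
2^16 = (2^8)^2 ≡ 256^2 = 65536 ≡ 582 (mod 691)
2^32 = (2^16)^2 ≡ 582^2 = 338724 ≡ 134 (mod 691)
So B = 134. Ivy then computes K = B^a mod n = 134^48 mod 691.
134^1 ≡ 134 (mod 691)
134^2 = (134^1)^2 ≡ 134^2 = 17956 ≡ 681 (mod 691)
134^4 = (134^2)^2 ≡ 681^2 = 463761 ≡ 100 (mod 691)
134^8 = (134^4)^2 ≡ 100^2 = 10000 ≡ 326 (mod 691)
134^16 = (134^8)^2 ≡ 326^2 = 106276 ≡ 553 (mod 691)
134^32 = (134^16)^2 ≡ 553^2 = 305809 ≡ 387 (mod 691)
134^48 = 134^32 · 134^16 ≡ 387 · 553 ≡ 492 (mod 691).

492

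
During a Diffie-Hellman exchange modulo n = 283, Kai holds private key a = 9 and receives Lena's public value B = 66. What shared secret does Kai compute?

Shared key K = 66^9 mod 283.
66^1 ≡ 66 (mod 283)
66^2 = (66^1)^2 ≡ 66^2 = 4356 ≡ 111 (mod 283)
66^4 = (66^2)^2 ≡ 111^2 = 12321 ≡ 152 (mod 283)
66^8 = (66^4)^2 ≡ 152^2 = 23104 ≡ 181 (mod 283)
66^9 = 66^8 · 66^1 ≡ 181 · 66 ≡ 60 (mod 283).

60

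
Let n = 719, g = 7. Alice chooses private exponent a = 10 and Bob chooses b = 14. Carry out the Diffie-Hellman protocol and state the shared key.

405

Bob sends B = g^b mod n = 7^14 mod 719.
7^1 ≡ 7 (mod 719)
7^2 = (7^1)^2 ≡ 7^2 = 49 ≡ 49 (mod 719)
7^4 = (7^2)^2 ≡ 49^2 = 2401 ≡ 244 (mod 719)
7^8 = (7^4)^2 ≡ 244^2 = 59536 ≡ 578 (mod 719)
7^14 = 7^8 · 7^4 · 7^2 ≡ 578 · 244 · 49 ≡ 259 (mod 719).
So B = 259. Alice then computes K = B^a mod n = 259^10 mod 719.
259^1 ≡ 259 (mod 719)
259^2 = (259^1)^2 ≡ 259^2 = 67081 ≡ 214 (mod 719)
259^4 = (259^2)^2 ≡ 214^2 = 45796 ≡ 499 (mod 719)
259^8 = (259^4)^2 ≡ 499^2 = 249001 ≡ 227 (mod 719)
259^10 = 259^8 · 259^2 ≡ 227 · 214 ≡ 405 (mod 719).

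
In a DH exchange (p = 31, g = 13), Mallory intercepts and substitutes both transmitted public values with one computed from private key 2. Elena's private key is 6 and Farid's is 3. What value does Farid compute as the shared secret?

Farid receives Mallory's public value M = 13^2 mod 31 instead of the honest one.
13^1 ≡ 13 (mod 31)
13^2 = (13^1)^2 ≡ 13^2 = 169 ≡ 14 (mod 31)
So M = 14. Farid computes K = M^3 mod 31.
14^1 ≡ 14 (mod 31)
14^2 = (14^1)^2 ≡ 14^2 = 196 ≡ 10 (mod 31)
14^3 = 14^2 · 14^1 ≡ 10 · 14 ≡ 16 (mod 31).

16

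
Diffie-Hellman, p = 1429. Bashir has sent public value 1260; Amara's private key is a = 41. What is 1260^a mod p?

Shared key K = 1260^41 mod 1429.
1260^1 ≡ 1260 (mod 1429)
1260^2 = (1260^1)^2 ≡ 1260^2 = 1587600 ≡ 1410 (mod 1429)
1260^4 = (1260^2)^2 ≡ 1410^2 = 1988100 ≡ 361 (mod 1429)
1260^8 = (1260^4)^2 ≡ 361^2 = 130321 ≡ 282 (mod 1429)
1260^16 = (1260^8)^2 ≡ 282^2 = 79524 ≡ 929 (mod 1429)
1260^32 = (1260^16)^2 ≡ 929^2 = 863041 ≡ 1354 (mod 1429)
1260^41 = 1260^32 · 1260^8 · 1260^1 ≡ 1354 · 282 · 1260 ≡ 421 (mod 1429).

421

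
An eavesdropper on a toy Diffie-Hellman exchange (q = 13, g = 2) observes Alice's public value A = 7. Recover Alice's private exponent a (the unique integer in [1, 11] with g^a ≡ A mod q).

Try successive powers of 2 modulo 13:
2^1 ≡ 2
2^2 ≡ 4
2^3 ≡ 8
2^4 ≡ 3
2^5 ≡ 6
2^6 ≡ 12
2^7 ≡ 11
2^8 ≡ 9
2^9 ≡ 5
2^10 ≡ 10
2^11 ≡ 7
Found: a = 11.

11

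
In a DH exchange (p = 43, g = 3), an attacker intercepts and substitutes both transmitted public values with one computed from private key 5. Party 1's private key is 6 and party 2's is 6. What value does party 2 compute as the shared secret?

11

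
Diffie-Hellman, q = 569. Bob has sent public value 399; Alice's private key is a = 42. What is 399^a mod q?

Shared key K = 399^42 mod 569.
399^1 ≡ 399 (mod 569)
399^2 = (399^1)^2 ≡ 399^2 = 159201 ≡ 450 (mod 569)
399^4 = (399^2)^2 ≡ 450^2 = 202500 ≡ 505 (mod 569)
399^8 = (399^4)^2 ≡ 505^2 = 255025 ≡ 113 (mod 569)
399^16 = (399^8)^2 ≡ 113^2 = 12769 ≡ 251 (mod 569)
399^32 = (399^16)^2 ≡ 251^2 = 63001 ≡ 411 (mod 569)
399^42 = 399^32 · 399^8 · 399^2 ≡ 411 · 113 · 450 ≡ 549 (mod 569).

549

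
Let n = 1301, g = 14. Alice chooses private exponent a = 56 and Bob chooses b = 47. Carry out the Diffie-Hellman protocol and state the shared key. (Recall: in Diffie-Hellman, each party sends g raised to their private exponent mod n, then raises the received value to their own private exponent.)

Bob sends B = g^b mod n = 14^47 mod 1301.
14^1 ≡ 14 (mod 1301)
14^2 = (14^1)^2 ≡ 14^2 = 196 ≡ 196 (mod 1301)
14^4 = (14^2)^2 ≡ 196^2 = 38416 ≡ 687 (mod 1301)
14^8 = (14^4)^2 ≡ 687^2 = 471969 ≡ 1007 (mod 1301)
14^16 = (14^8)^2 ≡ 1007^2 = 1014049 ≡ 570 (mod 1301)
14^32 = (14^16)^2 ≡ 570^2 = 324900 ≡ 951 (mod 1301)
14^47 = 14^32 · 14^8 · 14^4 · 14^2 · 14^1 ≡ 951 · 1007 · 687 · 196 · 14 ≡ 61 (mod 1301).
So B = 61. Alice then computes K = B^a mod n = 61^56 mod 1301.
61^1 ≡ 61 (mod 1301)
61^2 = (61^1)^2 ≡ 61^2 = 3721 ≡ 1119 (mod 1301)
61^4 = (61^2)^2 ≡ 1119^2 = 1252161 ≡ 599 (mod 1301)
61^8 = (61^4)^2 ≡ 599^2 = 358801 ≡ 1026 (mod 1301)
61^16 = (61^8)^2 ≡ 1026^2 = 1052676 ≡ 167 (mod 1301)
61^32 = (61^16)^2 ≡ 167^2 = 27889 ≡ 568 (mod 1301)
61^56 = 61^32 · 61^16 · 61^8 ≡ 568 · 167 · 1026 ≡ 951 (mod 1301).

951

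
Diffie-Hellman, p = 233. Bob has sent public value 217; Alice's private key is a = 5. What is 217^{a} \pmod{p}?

157

Shared key K = 217^5 mod 233.
217^1 ≡ 217 (mod 233)
217^2 = (217^1)^2 ≡ 217^2 = 47089 ≡ 23 (mod 233)
217^4 = (217^2)^2 ≡ 23^2 = 529 ≡ 63 (mod 233)
217^5 = 217^4 · 217^1 ≡ 63 · 217 ≡ 157 (mod 233).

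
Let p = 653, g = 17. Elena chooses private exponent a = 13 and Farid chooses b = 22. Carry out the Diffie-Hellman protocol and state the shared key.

211

Elena sends A = g^a mod p = 17^13 mod 653.
17^1 ≡ 17 (mod 653)
17^2 = (17^1)^2 ≡ 17^2 = 289 ≡ 289 (mod 653)
17^4 = (17^2)^2 ≡ 289^2 = 83521 ≡ 590 (mod 653)
17^8 = (17^4)^2 ≡ 590^2 = 348100 ≡ 51 (mod 653)
17^13 = 17^8 · 17^4 · 17^1 ≡ 51 · 590 · 17 ≡ 231 (mod 653).
So A = 231. Farid then computes K = A^b mod p = 231^22 mod 653.
231^1 ≡ 231 (mod 653)
231^2 = (231^1)^2 ≡ 231^2 = 53361 ≡ 468 (mod 653)
231^4 = (231^2)^2 ≡ 468^2 = 219024 ≡ 269 (mod 653)
231^8 = (231^4)^2 ≡ 269^2 = 72361 ≡ 531 (mod 653)
231^16 = (231^8)^2 ≡ 531^2 = 281961 ≡ 518 (mod 653)
231^22 = 231^16 · 231^4 · 231^2 ≡ 518 · 269 · 468 ≡ 211 (mod 653).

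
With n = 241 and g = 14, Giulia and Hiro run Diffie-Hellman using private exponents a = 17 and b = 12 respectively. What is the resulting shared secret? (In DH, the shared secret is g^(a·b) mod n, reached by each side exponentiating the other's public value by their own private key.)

Hiro sends B = g^b mod n = 14^12 mod 241.
14^1 ≡ 14 (mod 241)
14^2 = (14^1)^2 ≡ 14^2 = 196 ≡ 196 (mod 241)
14^4 = (14^2)^2 ≡ 196^2 = 38416 ≡ 97 (mod 241)
14^8 = (14^4)^2 ≡ 97^2 = 9409 ≡ 10 (mod 241)
14^12 = 14^8 · 14^4 ≡ 10 · 97 ≡ 6 (mod 241).
So B = 6. Giulia then computes K = B^a mod n = 6^17 mod 241.
6^1 ≡ 6 (mod 241)
6^2 = (6^1)^2 ≡ 6^2 = 36 ≡ 36 (mod 241)
6^4 = (6^2)^2 ≡ 36^2 = 1296 ≡ 91 (mod 241)
6^8 = (6^4)^2 ≡ 91^2 = 8281 ≡ 87 (mod 241)
6^16 = (6^8)^2 ≡ 87^2 = 7569 ≡ 98 (mod 241)
6^17 = 6^16 · 6^1 ≡ 98 · 6 ≡ 106 (mod 241).

106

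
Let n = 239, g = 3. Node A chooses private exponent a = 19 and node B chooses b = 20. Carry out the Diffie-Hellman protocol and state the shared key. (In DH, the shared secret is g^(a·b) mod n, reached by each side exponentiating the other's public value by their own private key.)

220

Node A sends A = g^a mod n = 3^19 mod 239.
3^1 ≡ 3 (mod 239)
3^2 = (3^1)^2 ≡ 3^2 = 9 ≡ 9 (mod 239)
3^4 = (3^2)^2 ≡ 9^2 = 81 ≡ 81 (mod 239)
3^8 = (3^4)^2 ≡ 81^2 = 6561 ≡ 108 (mod 239)
3^16 = (3^8)^2 ≡ 108^2 = 11664 ≡ 192 (mod 239)
3^19 = 3^16 · 3^2 · 3^1 ≡ 192 · 9 · 3 ≡ 165 (mod 239).
So A = 165. Node B then computes K = A^b mod n = 165^20 mod 239.
165^1 ≡ 165 (mod 239)
165^2 = (165^1)^2 ≡ 165^2 = 27225 ≡ 218 (mod 239)
165^4 = (165^2)^2 ≡ 218^2 = 47524 ≡ 202 (mod 239)
165^8 = (165^4)^2 ≡ 202^2 = 40804 ≡ 174 (mod 239)
165^16 = (165^8)^2 ≡ 174^2 = 30276 ≡ 162 (mod 239)
165^20 = 165^16 · 165^4 ≡ 162 · 202 ≡ 220 (mod 239).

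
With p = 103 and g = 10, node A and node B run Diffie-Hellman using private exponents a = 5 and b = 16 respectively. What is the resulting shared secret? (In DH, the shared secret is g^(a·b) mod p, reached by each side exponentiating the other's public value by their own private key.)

Node A sends A = g^a mod p = 10^5 mod 103.
10^1 ≡ 10 (mod 103)
10^2 = (10^1)^2 ≡ 10^2 = 100 ≡ 100 (mod 103)
10^4 = (10^2)^2 ≡ 100^2 = 10000 ≡ 9 (mod 103)
10^5 = 10^4 · 10^1 ≡ 9 · 10 ≡ 90 (mod 103).
So A = 90. Node B then computes K = A^b mod p = 90^16 mod 103.
90^1 ≡ 90 (mod 103)
90^2 = (90^1)^2 ≡ 90^2 = 8100 ≡ 66 (mod 103)
90^4 = (90^2)^2 ≡ 66^2 = 4356 ≡ 30 (mod 103)
90^8 = (90^4)^2 ≡ 30^2 = 900 ≡ 76 (mod 103)
90^16 = (90^8)^2 ≡ 76^2 = 5776 ≡ 8 (mod 103)

8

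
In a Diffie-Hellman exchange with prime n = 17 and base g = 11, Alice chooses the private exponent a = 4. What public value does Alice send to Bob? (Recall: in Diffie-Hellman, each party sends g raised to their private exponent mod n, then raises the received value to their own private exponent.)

Public value = 11^4 mod 17.
11^1 ≡ 11 (mod 17)
11^2 = (11^1)^2 ≡ 11^2 = 121 ≡ 2 (mod 17)
11^4 = (11^2)^2 ≡ 2^2 = 4 ≡ 4 (mod 17)

4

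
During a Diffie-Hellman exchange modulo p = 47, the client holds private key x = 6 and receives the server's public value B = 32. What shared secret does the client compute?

34

Shared key K = 32^6 mod 47.
32^1 ≡ 32 (mod 47)
32^2 = (32^1)^2 ≡ 32^2 = 1024 ≡ 37 (mod 47)
32^4 = (32^2)^2 ≡ 37^2 = 1369 ≡ 6 (mod 47)
32^6 = 32^4 · 32^2 ≡ 6 · 37 ≡ 34 (mod 47).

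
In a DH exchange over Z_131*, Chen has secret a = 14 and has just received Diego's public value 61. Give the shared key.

58

Shared key K = 61^14 mod 131.
61^1 ≡ 61 (mod 131)
61^2 = (61^1)^2 ≡ 61^2 = 3721 ≡ 53 (mod 131)
61^4 = (61^2)^2 ≡ 53^2 = 2809 ≡ 58 (mod 131)
61^8 = (61^4)^2 ≡ 58^2 = 3364 ≡ 89 (mod 131)
61^14 = 61^8 · 61^4 · 61^2 ≡ 89 · 58 · 53 ≡ 58 (mod 131).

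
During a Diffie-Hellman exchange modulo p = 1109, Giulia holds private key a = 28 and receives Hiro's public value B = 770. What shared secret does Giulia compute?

Shared key K = 770^28 mod 1109.
770^1 ≡ 770 (mod 1109)
770^2 = (770^1)^2 ≡ 770^2 = 592900 ≡ 694 (mod 1109)
770^4 = (770^2)^2 ≡ 694^2 = 481636 ≡ 330 (mod 1109)
770^8 = (770^4)^2 ≡ 330^2 = 108900 ≡ 218 (mod 1109)
770^16 = (770^8)^2 ≡ 218^2 = 47524 ≡ 946 (mod 1109)
770^28 = 770^16 · 770^8 · 770^4 ≡ 946 · 218 · 330 ≡ 346 (mod 1109).

346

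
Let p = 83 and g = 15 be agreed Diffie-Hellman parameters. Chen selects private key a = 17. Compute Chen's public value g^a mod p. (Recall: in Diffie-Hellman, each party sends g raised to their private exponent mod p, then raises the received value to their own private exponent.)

79

Public value = 15^17 mod 83.
15^1 ≡ 15 (mod 83)
15^2 = (15^1)^2 ≡ 15^2 = 225 ≡ 59 (mod 83)
15^4 = (15^2)^2 ≡ 59^2 = 3481 ≡ 78 (mod 83)
15^8 = (15^4)^2 ≡ 78^2 = 6084 ≡ 25 (mod 83)
15^16 = (15^8)^2 ≡ 25^2 = 625 ≡ 44 (mod 83)
15^17 = 15^16 · 15^1 ≡ 44 · 15 ≡ 79 (mod 83).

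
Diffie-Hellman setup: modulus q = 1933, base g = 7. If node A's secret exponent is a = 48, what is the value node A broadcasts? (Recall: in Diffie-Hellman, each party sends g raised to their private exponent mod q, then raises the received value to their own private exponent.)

Public value = 7^48 (mod 1933).
7^1 ≡ 7 (mod 1933)
7^2 = (7^1)^2 ≡ 7^2 = 49 ≡ 49 (mod 1933)
7^4 = (7^2)^2 ≡ 49^2 = 2401 ≡ 468 (mod 1933)
7^8 = (7^4)^2 ≡ 468^2 = 219024 ≡ 595 (mod 1933)
7^16 = (7^8)^2 ≡ 595^2 = 354025 ≡ 286 (mod 1933)
7^32 = (7^16)^2 ≡ 286^2 = 81796 ≡ 610 (mod 1933)
7^48 = 7^32 · 7^16 ≡ 610 · 286 ≡ 490 (mod 1933).

490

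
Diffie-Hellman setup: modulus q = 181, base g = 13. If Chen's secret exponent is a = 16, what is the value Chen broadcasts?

87

Public value = 13^16 (mod 181).
13^1 ≡ 13 (mod 181)
13^2 = (13^1)^2 ≡ 13^2 = 169 ≡ 169 (mod 181)
13^4 = (13^2)^2 ≡ 169^2 = 28561 ≡ 144 (mod 181)
13^8 = (13^4)^2 ≡ 144^2 = 20736 ≡ 102 (mod 181)
13^16 = (13^8)^2 ≡ 102^2 = 10404 ≡ 87 (mod 181)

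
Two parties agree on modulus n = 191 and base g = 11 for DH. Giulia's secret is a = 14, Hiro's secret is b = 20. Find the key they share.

5

Giulia sends A = g^a mod n = 11^14 mod 191.
11^1 ≡ 11 (mod 191)
11^2 = (11^1)^2 ≡ 11^2 = 121 ≡ 121 (mod 191)
11^4 = (11^2)^2 ≡ 121^2 = 14641 ≡ 125 (mod 191)
11^8 = (11^4)^2 ≡ 125^2 = 15625 ≡ 154 (mod 191)
11^14 = 11^8 · 11^4 · 11^2 ≡ 154 · 125 · 121 ≡ 5 (mod 191).
So A = 5. Hiro then computes K = A^b mod n = 5^20 mod 191.
5^1 ≡ 5 (mod 191)
5^2 = (5^1)^2 ≡ 5^2 = 25 ≡ 25 (mod 191)
5^4 = (5^2)^2 ≡ 25^2 = 625 ≡ 52 (mod 191)
5^8 = (5^4)^2 ≡ 52^2 = 2704 ≡ 30 (mod 191)
5^16 = (5^8)^2 ≡ 30^2 = 900 ≡ 136 (mod 191)
5^20 = 5^16 · 5^4 ≡ 136 · 52 ≡ 5 (mod 191).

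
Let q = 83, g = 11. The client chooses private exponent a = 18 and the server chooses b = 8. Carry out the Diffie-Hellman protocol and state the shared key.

29

The client sends A = g^a mod q = 11^18 mod 83.
11^1 ≡ 11 (mod 83)
11^2 = (11^1)^2 ≡ 11^2 = 121 ≡ 38 (mod 83)
11^4 = (11^2)^2 ≡ 38^2 = 1444 ≡ 33 (mod 83)
11^8 = (11^4)^2 ≡ 33^2 = 1089 ≡ 10 (mod 83)
11^16 = (11^8)^2 ≡ 10^2 = 100 ≡ 17 (mod 83)
11^18 = 11^16 · 11^2 ≡ 17 · 38 ≡ 65 (mod 83).
So A = 65. The server then computes K = A^b mod q = 65^8 mod 83.
65^1 ≡ 65 (mod 83)
65^2 = (65^1)^2 ≡ 65^2 = 4225 ≡ 75 (mod 83)
65^4 = (65^2)^2 ≡ 75^2 = 5625 ≡ 64 (mod 83)
65^8 = (65^4)^2 ≡ 64^2 = 4096 ≡ 29 (mod 83)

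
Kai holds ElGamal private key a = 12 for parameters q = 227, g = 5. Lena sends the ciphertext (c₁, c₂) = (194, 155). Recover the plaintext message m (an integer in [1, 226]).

Shared mask s = c₁^a mod q = 194^12 mod 227.
194^1 ≡ 194 (mod 227)
194^2 = (194^1)^2 ≡ 194^2 = 37636 ≡ 181 (mod 227)
194^4 = (194^2)^2 ≡ 181^2 = 32761 ≡ 73 (mod 227)
194^8 = (194^4)^2 ≡ 73^2 = 5329 ≡ 108 (mod 227)
194^12 = 194^8 · 194^4 ≡ 108 · 73 ≡ 166 (mod 227).
So s = 166; s⁻¹ ≡ 160 (mod 227).
m = c₂ · s⁻¹ mod 227 = 155 · 160 mod 227 = 57.

57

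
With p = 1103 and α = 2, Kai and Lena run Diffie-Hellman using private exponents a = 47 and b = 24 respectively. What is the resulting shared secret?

Kai sends A = α^a mod p = 2^47 mod 1103.
2^1 ≡ 2 (mod 1103)
2^2 = (2^1)^2 ≡ 2^2 = 4 ≡ 4 (mod 1103)
2^4 = (2^2)^2 ≡ 4^2 = 16 ≡ 16 (mod 1103)
2^8 = (2^4)^2 ≡ 16^2 = 256 ≡ 256 (mod 1103)
2^16 = (2^8)^2 ≡ 256^2 = 65536 ≡ 459 (mod 1103)
2^32 = (2^16)^2 ≡ 459^2 = 210681 ≡ 8 (mod 1103)
2^47 = 2^32 · 2^8 · 2^4 · 2^2 · 2^1 ≡ 8 · 256 · 16 · 4 · 2 ≡ 733 (mod 1103).
So A = 733. Lena then computes K = A^b mod p = 733^24 mod 1103.
733^1 ≡ 733 (mod 1103)
733^2 = (733^1)^2 ≡ 733^2 = 537289 ≡ 128 (mod 1103)
733^4 = (733^2)^2 ≡ 128^2 = 16384 ≡ 942 (mod 1103)
733^8 = (733^4)^2 ≡ 942^2 = 887364 ≡ 552 (mod 1103)
733^16 = (733^8)^2 ≡ 552^2 = 304704 ≡ 276 (mod 1103)
733^24 = 733^16 · 733^8 ≡ 276 · 552 ≡ 138 (mod 1103).

138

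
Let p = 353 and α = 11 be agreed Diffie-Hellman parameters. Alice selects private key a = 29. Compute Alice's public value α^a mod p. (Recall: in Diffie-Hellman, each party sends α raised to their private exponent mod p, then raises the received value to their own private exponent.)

Public value = 11^29 mod 353.
11^1 ≡ 11 (mod 353)
11^2 = (11^1)^2 ≡ 11^2 = 121 ≡ 121 (mod 353)
11^4 = (11^2)^2 ≡ 121^2 = 14641 ≡ 168 (mod 353)
11^8 = (11^4)^2 ≡ 168^2 = 28224 ≡ 337 (mod 353)
11^16 = (11^8)^2 ≡ 337^2 = 113569 ≡ 256 (mod 353)
11^29 = 11^16 · 11^8 · 11^4 · 11^1 ≡ 256 · 337 · 168 · 11 ≡ 324 (mod 353).

324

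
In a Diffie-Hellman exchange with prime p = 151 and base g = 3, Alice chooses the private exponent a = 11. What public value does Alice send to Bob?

Public value = 3^11 mod 151.
3^1 ≡ 3 (mod 151)
3^2 = (3^1)^2 ≡ 3^2 = 9 ≡ 9 (mod 151)
3^4 = (3^2)^2 ≡ 9^2 = 81 ≡ 81 (mod 151)
3^8 = (3^4)^2 ≡ 81^2 = 6561 ≡ 68 (mod 151)
3^11 = 3^8 · 3^2 · 3^1 ≡ 68 · 9 · 3 ≡ 24 (mod 151).

24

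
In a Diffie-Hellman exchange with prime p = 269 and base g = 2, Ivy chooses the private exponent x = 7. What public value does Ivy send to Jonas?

Public value = 2^7 mod 269.
2^1 ≡ 2 (mod 269)
2^2 = (2^1)^2 ≡ 2^2 = 4 ≡ 4 (mod 269)
2^4 = (2^2)^2 ≡ 4^2 = 16 ≡ 16 (mod 269)
2^7 = 2^4 · 2^2 · 2^1 ≡ 16 · 4 · 2 ≡ 128 (mod 269).

128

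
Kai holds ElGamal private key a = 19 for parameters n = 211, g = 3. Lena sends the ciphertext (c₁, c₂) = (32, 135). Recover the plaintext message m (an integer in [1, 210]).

176

Shared mask s = c₁^a mod n = 32^19 mod 211.
32^1 ≡ 32 (mod 211)
32^2 = (32^1)^2 ≡ 32^2 = 1024 ≡ 180 (mod 211)
32^4 = (32^2)^2 ≡ 180^2 = 32400 ≡ 117 (mod 211)
32^8 = (32^4)^2 ≡ 117^2 = 13689 ≡ 185 (mod 211)
32^16 = (32^8)^2 ≡ 185^2 = 34225 ≡ 43 (mod 211)
32^19 = 32^16 · 32^2 · 32^1 ≡ 43 · 180 · 32 ≡ 177 (mod 211).
So s = 177; s⁻¹ ≡ 31 (mod 211).
m = c₂ · s⁻¹ mod 211 = 135 · 31 mod 211 = 176.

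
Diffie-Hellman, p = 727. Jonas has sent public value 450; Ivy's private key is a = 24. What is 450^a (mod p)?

362

Shared key K = 450^24 mod 727.
450^1 ≡ 450 (mod 727)
450^2 = (450^1)^2 ≡ 450^2 = 202500 ≡ 394 (mod 727)
450^4 = (450^2)^2 ≡ 394^2 = 155236 ≡ 385 (mod 727)
450^8 = (450^4)^2 ≡ 385^2 = 148225 ≡ 644 (mod 727)
450^16 = (450^8)^2 ≡ 644^2 = 414736 ≡ 346 (mod 727)
450^24 = 450^16 · 450^8 ≡ 346 · 644 ≡ 362 (mod 727).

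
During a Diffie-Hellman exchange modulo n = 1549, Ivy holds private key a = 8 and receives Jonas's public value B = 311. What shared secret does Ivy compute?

Shared key K = 311^8 mod 1549.
311^1 ≡ 311 (mod 1549)
311^2 = (311^1)^2 ≡ 311^2 = 96721 ≡ 683 (mod 1549)
311^4 = (311^2)^2 ≡ 683^2 = 466489 ≡ 240 (mod 1549)
311^8 = (311^4)^2 ≡ 240^2 = 57600 ≡ 287 (mod 1549)

287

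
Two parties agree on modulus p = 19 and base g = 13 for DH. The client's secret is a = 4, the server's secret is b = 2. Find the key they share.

The server sends B = g^b mod p = 13^2 mod 19.
13^1 ≡ 13 (mod 19)
13^2 = (13^1)^2 ≡ 13^2 = 169 ≡ 17 (mod 19)
So B = 17. The client then computes K = B^a mod p = 17^4 mod 19.
17^1 ≡ 17 (mod 19)
17^2 = (17^1)^2 ≡ 17^2 = 289 ≡ 4 (mod 19)
17^4 = (17^2)^2 ≡ 4^2 = 16 ≡ 16 (mod 19)

16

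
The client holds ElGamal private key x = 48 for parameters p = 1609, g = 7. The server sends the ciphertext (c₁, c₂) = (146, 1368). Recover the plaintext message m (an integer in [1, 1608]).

935

Shared mask s = c₁^x mod p = 146^48 mod 1609.
146^1 ≡ 146 (mod 1609)
146^2 = (146^1)^2 ≡ 146^2 = 21316 ≡ 399 (mod 1609)
146^4 = (146^2)^2 ≡ 399^2 = 159201 ≡ 1519 (mod 1609)
146^8 = (146^4)^2 ≡ 1519^2 = 2307361 ≡ 55 (mod 1609)
146^16 = (146^8)^2 ≡ 55^2 = 3025 ≡ 1416 (mod 1609)
146^32 = (146^16)^2 ≡ 1416^2 = 2005056 ≡ 242 (mod 1609)
146^48 = 146^32 · 146^16 ≡ 242 · 1416 ≡ 1564 (mod 1609).
So s = 1564; s⁻¹ ≡ 143 (mod 1609).
m = c₂ · s⁻¹ mod 1609 = 1368 · 143 mod 1609 = 935.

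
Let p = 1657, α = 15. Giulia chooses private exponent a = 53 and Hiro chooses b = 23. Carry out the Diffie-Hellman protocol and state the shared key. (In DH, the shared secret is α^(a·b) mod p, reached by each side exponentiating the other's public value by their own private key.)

Hiro sends B = α^b mod p = 15^23 mod 1657.
15^1 ≡ 15 (mod 1657)
15^2 = (15^1)^2 ≡ 15^2 = 225 ≡ 225 (mod 1657)
15^4 = (15^2)^2 ≡ 225^2 = 50625 ≡ 915 (mod 1657)
15^8 = (15^4)^2 ≡ 915^2 = 837225 ≡ 440 (mod 1657)
15^16 = (15^8)^2 ≡ 440^2 = 193600 ≡ 1388 (mod 1657)
15^23 = 15^16 · 15^4 · 15^2 · 15^1 ≡ 1388 · 915 · 225 · 15 ≡ 1499 (mod 1657).
So B = 1499. Giulia then computes K = B^a mod p = 1499^53 mod 1657.
1499^1 ≡ 1499 (mod 1657)
1499^2 = (1499^1)^2 ≡ 1499^2 = 2247001 ≡ 109 (mod 1657)
1499^4 = (1499^2)^2 ≡ 109^2 = 11881 ≡ 282 (mod 1657)
1499^8 = (1499^4)^2 ≡ 282^2 = 79524 ≡ 1645 (mod 1657)
1499^16 = (1499^8)^2 ≡ 1645^2 = 2706025 ≡ 144 (mod 1657)
1499^32 = (1499^16)^2 ≡ 144^2 = 20736 ≡ 852 (mod 1657)
1499^53 = 1499^32 · 1499^16 · 1499^4 · 1499^1 ≡ 852 · 144 · 282 · 1499 ≡ 1211 (mod 1657).

1211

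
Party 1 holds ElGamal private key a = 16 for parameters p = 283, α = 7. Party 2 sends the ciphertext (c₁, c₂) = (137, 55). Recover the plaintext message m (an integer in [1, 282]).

209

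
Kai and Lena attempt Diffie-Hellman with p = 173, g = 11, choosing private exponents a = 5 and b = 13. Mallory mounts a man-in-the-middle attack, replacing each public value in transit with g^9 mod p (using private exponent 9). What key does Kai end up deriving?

8

Kai receives Mallory's public value M = 11^9 mod 173 instead of the honest one.
11^1 ≡ 11 (mod 173)
11^2 = (11^1)^2 ≡ 11^2 = 121 ≡ 121 (mod 173)
11^4 = (11^2)^2 ≡ 121^2 = 14641 ≡ 109 (mod 173)
11^8 = (11^4)^2 ≡ 109^2 = 11881 ≡ 117 (mod 173)
11^9 = 11^8 · 11^1 ≡ 117 · 11 ≡ 76 (mod 173).
So M = 76. Kai computes K = M^5 mod 173.
76^1 ≡ 76 (mod 173)
76^2 = (76^1)^2 ≡ 76^2 = 5776 ≡ 67 (mod 173)
76^4 = (76^2)^2 ≡ 67^2 = 4489 ≡ 164 (mod 173)
76^5 = 76^4 · 76^1 ≡ 164 · 76 ≡ 8 (mod 173).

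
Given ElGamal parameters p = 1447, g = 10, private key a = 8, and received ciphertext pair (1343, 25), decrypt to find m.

Shared mask s = c₁^a mod p = 1343^8 mod 1447.
1343^1 ≡ 1343 (mod 1447)
1343^2 = (1343^1)^2 ≡ 1343^2 = 1803649 ≡ 687 (mod 1447)
1343^4 = (1343^2)^2 ≡ 687^2 = 471969 ≡ 247 (mod 1447)
1343^8 = (1343^4)^2 ≡ 247^2 = 61009 ≡ 235 (mod 1447)
So s = 235; s⁻¹ ≡ 782 (mod 1447).
m = c₂ · s⁻¹ mod 1447 = 25 · 782 mod 1447 = 739.

739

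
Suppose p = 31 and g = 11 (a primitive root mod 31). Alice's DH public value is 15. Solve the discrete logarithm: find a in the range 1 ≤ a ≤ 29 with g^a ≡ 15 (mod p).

27

Try successive powers of 11 modulo 31:
11^1 ≡ 11
11^2 ≡ 28
11^3 ≡ 29
11^4 ≡ 9
11^5 ≡ 6
11^6 ≡ 4
11^7 ≡ 13
11^8 ≡ 19
11^9 ≡ 23
11^10 ≡ 5
11^11 ≡ 24
11^12 ≡ 16
11^13 ≡ 21
11^14 ≡ 14
11^15 ≡ 30
11^16 ≡ 20
11^17 ≡ 3
11^18 ≡ 2
11^19 ≡ 22
11^20 ≡ 25
11^21 ≡ 27
11^22 ≡ 18
11^23 ≡ 12
11^24 ≡ 8
11^25 ≡ 26
11^26 ≡ 7
11^27 ≡ 15
Found: a = 27.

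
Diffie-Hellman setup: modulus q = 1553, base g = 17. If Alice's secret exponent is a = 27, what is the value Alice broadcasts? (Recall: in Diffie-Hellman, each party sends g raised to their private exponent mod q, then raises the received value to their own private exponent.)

686

Public value = 17^27 mod 1553.
17^1 ≡ 17 (mod 1553)
17^2 = (17^1)^2 ≡ 17^2 = 289 ≡ 289 (mod 1553)
17^4 = (17^2)^2 ≡ 289^2 = 83521 ≡ 1212 (mod 1553)
17^8 = (17^4)^2 ≡ 1212^2 = 1468944 ≡ 1359 (mod 1553)
17^16 = (17^8)^2 ≡ 1359^2 = 1846881 ≡ 364 (mod 1553)
17^27 = 17^16 · 17^8 · 17^2 · 17^1 ≡ 364 · 1359 · 289 · 17 ≡ 686 (mod 1553).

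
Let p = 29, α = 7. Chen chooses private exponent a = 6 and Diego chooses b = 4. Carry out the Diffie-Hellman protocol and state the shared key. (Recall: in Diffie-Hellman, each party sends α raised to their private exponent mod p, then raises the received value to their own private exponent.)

24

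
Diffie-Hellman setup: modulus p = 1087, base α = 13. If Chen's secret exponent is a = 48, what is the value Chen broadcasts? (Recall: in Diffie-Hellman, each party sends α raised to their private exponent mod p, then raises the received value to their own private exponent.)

Public value = 13^{48} \pmod{1087}.
13^1 ≡ 13 (mod 1087)
13^2 = (13^1)^2 ≡ 13^2 = 169 ≡ 169 (mod 1087)
13^4 = (13^2)^2 ≡ 169^2 = 28561 ≡ 299 (mod 1087)
13^8 = (13^4)^2 ≡ 299^2 = 89401 ≡ 267 (mod 1087)
13^16 = (13^8)^2 ≡ 267^2 = 71289 ≡ 634 (mod 1087)
13^32 = (13^16)^2 ≡ 634^2 = 401956 ≡ 853 (mod 1087)
13^48 = 13^32 · 13^16 ≡ 853 · 634 ≡ 563 (mod 1087).

563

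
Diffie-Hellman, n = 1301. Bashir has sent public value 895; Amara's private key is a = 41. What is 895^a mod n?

Shared key K = 895^41 mod 1301.
895^1 ≡ 895 (mod 1301)
895^2 = (895^1)^2 ≡ 895^2 = 801025 ≡ 910 (mod 1301)
895^4 = (895^2)^2 ≡ 910^2 = 828100 ≡ 664 (mod 1301)
895^8 = (895^4)^2 ≡ 664^2 = 440896 ≡ 1158 (mod 1301)
895^16 = (895^8)^2 ≡ 1158^2 = 1340964 ≡ 934 (mod 1301)
895^32 = (895^16)^2 ≡ 934^2 = 872356 ≡ 686 (mod 1301)
895^41 = 895^32 · 895^8 · 895^1 ≡ 686 · 1158 · 895 ≡ 275 (mod 1301).

275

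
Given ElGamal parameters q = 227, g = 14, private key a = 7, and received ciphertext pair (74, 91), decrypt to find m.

198

Shared mask s = c₁^a mod q = 74^7 mod 227.
74^1 ≡ 74 (mod 227)
74^2 = (74^1)^2 ≡ 74^2 = 5476 ≡ 28 (mod 227)
74^4 = (74^2)^2 ≡ 28^2 = 784 ≡ 103 (mod 227)
74^7 = 74^4 · 74^2 · 74^1 ≡ 103 · 28 · 74 ≡ 36 (mod 227).
So s = 36; s⁻¹ ≡ 82 (mod 227).
m = c₂ · s⁻¹ mod 227 = 91 · 82 mod 227 = 198.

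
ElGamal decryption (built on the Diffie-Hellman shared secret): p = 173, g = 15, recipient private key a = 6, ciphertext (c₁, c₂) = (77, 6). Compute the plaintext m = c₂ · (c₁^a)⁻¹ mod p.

83

Shared mask s = c₁^a mod p = 77^6 mod 173.
77^1 ≡ 77 (mod 173)
77^2 = (77^1)^2 ≡ 77^2 = 5929 ≡ 47 (mod 173)
77^4 = (77^2)^2 ≡ 47^2 = 2209 ≡ 133 (mod 173)
77^6 = 77^4 · 77^2 ≡ 133 · 47 ≡ 23 (mod 173).
So s = 23; s⁻¹ ≡ 158 (mod 173).
m = c₂ · s⁻¹ mod 173 = 6 · 158 mod 173 = 83.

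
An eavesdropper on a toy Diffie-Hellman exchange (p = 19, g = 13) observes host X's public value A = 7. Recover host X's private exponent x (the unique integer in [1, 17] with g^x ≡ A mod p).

Try successive powers of 13 modulo 19:
13^1 ≡ 13
13^2 ≡ 17
13^3 ≡ 12
13^4 ≡ 4
13^5 ≡ 14
13^6 ≡ 11
13^7 ≡ 10
13^8 ≡ 16
13^9 ≡ 18
13^10 ≡ 6
13^11 ≡ 2
13^12 ≡ 7
Found: x = 12.

12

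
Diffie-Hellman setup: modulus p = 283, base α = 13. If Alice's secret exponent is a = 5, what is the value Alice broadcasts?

280

Public value = 13^{5} \pmod{283}.
13^1 ≡ 13 (mod 283)
13^2 = (13^1)^2 ≡ 13^2 = 169 ≡ 169 (mod 283)
13^4 = (13^2)^2 ≡ 169^2 = 28561 ≡ 261 (mod 283)
13^5 = 13^4 · 13^1 ≡ 261 · 13 ≡ 280 (mod 283).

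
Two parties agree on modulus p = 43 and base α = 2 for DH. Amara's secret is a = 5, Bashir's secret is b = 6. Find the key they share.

Bashir sends B = α^b mod p = 2^6 mod 43.
2^1 ≡ 2 (mod 43)
2^2 = (2^1)^2 ≡ 2^2 = 4 ≡ 4 (mod 43)
2^4 = (2^2)^2 ≡ 4^2 = 16 ≡ 16 (mod 43)
2^6 = 2^4 · 2^2 ≡ 16 · 4 ≡ 21 (mod 43).
So B = 21. Amara then computes K = B^a mod p = 21^5 mod 43.
21^1 ≡ 21 (mod 43)
21^2 = (21^1)^2 ≡ 21^2 = 441 ≡ 11 (mod 43)
21^4 = (21^2)^2 ≡ 11^2 = 121 ≡ 35 (mod 43)
21^5 = 21^4 · 21^1 ≡ 35 · 21 ≡ 4 (mod 43).

4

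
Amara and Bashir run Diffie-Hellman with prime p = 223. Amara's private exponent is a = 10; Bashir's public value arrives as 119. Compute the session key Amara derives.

Shared key K = 119^10 mod 223.
119^1 ≡ 119 (mod 223)
119^2 = (119^1)^2 ≡ 119^2 = 14161 ≡ 112 (mod 223)
119^4 = (119^2)^2 ≡ 112^2 = 12544 ≡ 56 (mod 223)
119^8 = (119^4)^2 ≡ 56^2 = 3136 ≡ 14 (mod 223)
119^10 = 119^8 · 119^2 ≡ 14 · 112 ≡ 7 (mod 223).

7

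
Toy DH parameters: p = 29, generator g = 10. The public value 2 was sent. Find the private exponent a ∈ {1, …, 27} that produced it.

11

Try successive powers of 10 modulo 29:
10^1 ≡ 10
10^2 ≡ 13
10^3 ≡ 14
10^4 ≡ 24
10^5 ≡ 8
10^6 ≡ 22
10^7 ≡ 17
10^8 ≡ 25
10^9 ≡ 18
10^10 ≡ 6
10^11 ≡ 2
Found: a = 11.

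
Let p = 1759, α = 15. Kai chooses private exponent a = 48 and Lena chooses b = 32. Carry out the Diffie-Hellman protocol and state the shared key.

1740

Lena sends B = α^b mod p = 15^32 mod 1759.
15^1 ≡ 15 (mod 1759)
15^2 = (15^1)^2 ≡ 15^2 = 225 ≡ 225 (mod 1759)
15^4 = (15^2)^2 ≡ 225^2 = 50625 ≡ 1373 (mod 1759)
15^8 = (15^4)^2 ≡ 1373^2 = 1885129 ≡ 1240 (mod 1759)
15^16 = (15^8)^2 ≡ 1240^2 = 1537600 ≡ 234 (mod 1759)
15^32 = (15^16)^2 ≡ 234^2 = 54756 ≡ 227 (mod 1759)
So B = 227. Kai then computes K = B^a mod p = 227^48 mod 1759.
227^1 ≡ 227 (mod 1759)
227^2 = (227^1)^2 ≡ 227^2 = 51529 ≡ 518 (mod 1759)
227^4 = (227^2)^2 ≡ 518^2 = 268324 ≡ 956 (mod 1759)
227^8 = (227^4)^2 ≡ 956^2 = 913936 ≡ 1015 (mod 1759)
227^16 = (227^8)^2 ≡ 1015^2 = 1030225 ≡ 1210 (mod 1759)
227^32 = (227^16)^2 ≡ 1210^2 = 1464100 ≡ 612 (mod 1759)
227^48 = 227^32 · 227^16 ≡ 612 · 1210 ≡ 1740 (mod 1759).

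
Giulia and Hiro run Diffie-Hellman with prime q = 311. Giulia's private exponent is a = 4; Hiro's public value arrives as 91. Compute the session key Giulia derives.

Shared key K = 91^4 mod 311.
91^1 ≡ 91 (mod 311)
91^2 = (91^1)^2 ≡ 91^2 = 8281 ≡ 195 (mod 311)
91^4 = (91^2)^2 ≡ 195^2 = 38025 ≡ 83 (mod 311)

83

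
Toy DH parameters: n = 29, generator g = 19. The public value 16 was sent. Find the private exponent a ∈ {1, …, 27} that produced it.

16

Try successive powers of 19 modulo 29:
19^1 ≡ 19
19^2 ≡ 13
19^3 ≡ 15
19^4 ≡ 24
19^5 ≡ 21
19^6 ≡ 22
19^7 ≡ 12
19^8 ≡ 25
19^9 ≡ 11
19^10 ≡ 6
19^11 ≡ 27
19^12 ≡ 20
19^13 ≡ 3
19^14 ≡ 28
19^15 ≡ 10
19^16 ≡ 16
Found: a = 16.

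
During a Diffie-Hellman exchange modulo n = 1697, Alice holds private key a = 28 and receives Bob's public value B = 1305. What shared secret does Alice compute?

430

Shared key K = 1305^28 mod 1697.
1305^1 ≡ 1305 (mod 1697)
1305^2 = (1305^1)^2 ≡ 1305^2 = 1703025 ≡ 934 (mod 1697)
1305^4 = (1305^2)^2 ≡ 934^2 = 872356 ≡ 98 (mod 1697)
1305^8 = (1305^4)^2 ≡ 98^2 = 9604 ≡ 1119 (mod 1697)
1305^16 = (1305^8)^2 ≡ 1119^2 = 1252161 ≡ 1472 (mod 1697)
1305^28 = 1305^16 · 1305^8 · 1305^4 ≡ 1472 · 1119 · 98 ≡ 430 (mod 1697).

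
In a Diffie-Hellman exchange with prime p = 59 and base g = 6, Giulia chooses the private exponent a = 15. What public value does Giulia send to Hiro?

Public value = 6^15 (mod 59).
6^1 ≡ 6 (mod 59)
6^2 = (6^1)^2 ≡ 6^2 = 36 ≡ 36 (mod 59)
6^4 = (6^2)^2 ≡ 36^2 = 1296 ≡ 57 (mod 59)
6^8 = (6^4)^2 ≡ 57^2 = 3249 ≡ 4 (mod 59)
6^15 = 6^8 · 6^4 · 6^2 · 6^1 ≡ 4 · 57 · 36 · 6 ≡ 42 (mod 59).

42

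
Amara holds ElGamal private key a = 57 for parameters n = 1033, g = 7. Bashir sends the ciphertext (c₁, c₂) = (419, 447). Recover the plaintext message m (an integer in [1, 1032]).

223

Shared mask s = c₁^a mod n = 419^57 mod 1033.
419^1 ≡ 419 (mod 1033)
419^2 = (419^1)^2 ≡ 419^2 = 175561 ≡ 984 (mod 1033)
419^4 = (419^2)^2 ≡ 984^2 = 968256 ≡ 335 (mod 1033)
419^8 = (419^4)^2 ≡ 335^2 = 112225 ≡ 661 (mod 1033)
419^16 = (419^8)^2 ≡ 661^2 = 436921 ≡ 995 (mod 1033)
419^32 = (419^16)^2 ≡ 995^2 = 990025 ≡ 411 (mod 1033)
419^57 = 419^32 · 419^16 · 419^8 · 419^1 ≡ 411 · 995 · 661 · 419 ≡ 317 (mod 1033).
So s = 317; s⁻¹ ≡ 844 (mod 1033).
m = c₂ · s⁻¹ mod 1033 = 447 · 844 mod 1033 = 223.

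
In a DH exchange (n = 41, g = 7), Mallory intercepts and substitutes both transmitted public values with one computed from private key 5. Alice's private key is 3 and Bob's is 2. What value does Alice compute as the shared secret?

14

Alice receives Mallory's public value M = 7^5 mod 41 instead of the honest one.
7^1 ≡ 7 (mod 41)
7^2 = (7^1)^2 ≡ 7^2 = 49 ≡ 8 (mod 41)
7^4 = (7^2)^2 ≡ 8^2 = 64 ≡ 23 (mod 41)
7^5 = 7^4 · 7^1 ≡ 23 · 7 ≡ 38 (mod 41).
So M = 38. Alice computes K = M^3 mod 41.
38^1 ≡ 38 (mod 41)
38^2 = (38^1)^2 ≡ 38^2 = 1444 ≡ 9 (mod 41)
38^3 = 38^2 · 38^1 ≡ 9 · 38 ≡ 14 (mod 41).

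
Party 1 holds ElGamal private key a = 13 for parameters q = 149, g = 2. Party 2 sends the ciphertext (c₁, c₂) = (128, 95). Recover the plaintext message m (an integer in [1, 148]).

92

Shared mask s = c₁^a mod q = 128^13 mod 149.
128^1 ≡ 128 (mod 149)
128^2 = (128^1)^2 ≡ 128^2 = 16384 ≡ 143 (mod 149)
128^4 = (128^2)^2 ≡ 143^2 = 20449 ≡ 36 (mod 149)
128^8 = (128^4)^2 ≡ 36^2 = 1296 ≡ 104 (mod 149)
128^13 = 128^8 · 128^4 · 128^1 ≡ 104 · 36 · 128 ≡ 48 (mod 149).
So s = 48; s⁻¹ ≡ 59 (mod 149).
m = c₂ · s⁻¹ mod 149 = 95 · 59 mod 149 = 92.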